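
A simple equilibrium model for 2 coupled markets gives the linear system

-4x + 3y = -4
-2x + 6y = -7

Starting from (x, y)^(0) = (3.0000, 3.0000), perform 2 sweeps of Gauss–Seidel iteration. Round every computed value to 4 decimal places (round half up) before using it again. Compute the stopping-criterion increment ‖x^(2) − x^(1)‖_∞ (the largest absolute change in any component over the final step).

Iteration 1:
  x = (-4 - (3)·3.0000) / (-4) = 3.2500
  y = (-7 - (-2)·3.2500) / (6) = -0.0833
Iteration 2:
  x = (-4 - (3)·-0.0833) / (-4) = 0.9375
  y = (-7 - (-2)·0.9375) / (6) = -0.8542
Change: (-2.3125, -0.7709) → max |·| = 2.3125

2.3125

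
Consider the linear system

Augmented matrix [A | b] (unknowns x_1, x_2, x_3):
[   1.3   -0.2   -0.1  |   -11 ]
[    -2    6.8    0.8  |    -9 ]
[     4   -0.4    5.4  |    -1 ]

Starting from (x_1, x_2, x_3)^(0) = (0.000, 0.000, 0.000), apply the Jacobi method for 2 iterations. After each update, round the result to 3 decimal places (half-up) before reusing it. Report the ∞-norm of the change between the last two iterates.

Iteration 1:
  x_1 = (-11 - (-0.2)·0.000 - (-0.1)·0.000) / (1.3) = -8.462
  x_2 = (-9 - (-2)·0.000 - (0.8)·0.000) / (6.8) = -1.324
  x_3 = (-1 - (4)·0.000 - (-0.4)·0.000) / (5.4) = -0.185
Iteration 2:
  x_1 = (-11 - (-0.2)·-1.324 - (-0.1)·-0.185) / (1.3) = -8.679
  x_2 = (-9 - (-2)·-8.462 - (0.8)·-0.185) / (6.8) = -3.791
  x_3 = (-1 - (4)·-8.462 - (-0.4)·-1.324) / (5.4) = 5.985
Change: (-0.217, -2.467, 6.170) → max |·| = 6.170

6.170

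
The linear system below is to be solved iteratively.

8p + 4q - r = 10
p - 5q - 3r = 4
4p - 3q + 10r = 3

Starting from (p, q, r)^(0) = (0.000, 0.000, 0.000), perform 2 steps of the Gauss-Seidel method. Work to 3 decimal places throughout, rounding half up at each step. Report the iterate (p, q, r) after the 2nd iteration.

Iteration 1:
  p = (10 - (4)·0.000 - (-1)·0.000) / (8) = 1.250
  q = (4 - (1)·1.250 - (-3)·0.000) / (-5) = -0.550
  r = (3 - (4)·1.250 - (-3)·-0.550) / (10) = -0.365
Iteration 2:
  p = (10 - (4)·-0.550 - (-1)·-0.365) / (8) = 1.479
  q = (4 - (1)·1.479 - (-3)·-0.365) / (-5) = -0.285
  r = (3 - (4)·1.479 - (-3)·-0.285) / (10) = -0.377

(1.479, -0.285, -0.377)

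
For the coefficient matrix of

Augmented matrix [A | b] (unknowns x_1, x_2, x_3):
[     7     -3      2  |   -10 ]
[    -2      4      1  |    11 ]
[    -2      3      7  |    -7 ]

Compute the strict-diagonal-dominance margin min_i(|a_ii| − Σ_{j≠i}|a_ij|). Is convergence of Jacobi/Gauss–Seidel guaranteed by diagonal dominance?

row 1: |7| − (3+2) = 2
row 2: |4| − (2+1) = 1
row 3: |7| − (2+3) = 2
minimum over rows = 1 → strictly diagonally dominant (convergence guaranteed)

1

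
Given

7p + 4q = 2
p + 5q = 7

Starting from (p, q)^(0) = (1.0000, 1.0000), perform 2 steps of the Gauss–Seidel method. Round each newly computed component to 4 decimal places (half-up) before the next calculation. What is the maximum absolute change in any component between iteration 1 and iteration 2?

0.2612

Iteration 1:
  p = (2 - (4)·1.0000) / (7) = -0.2857
  q = (7 - (1)·-0.2857) / (5) = 1.4571
Iteration 2:
  p = (2 - (4)·1.4571) / (7) = -0.5469
  q = (7 - (1)·-0.5469) / (5) = 1.5094
Change: (-0.2612, 0.0523) → max |·| = 0.2612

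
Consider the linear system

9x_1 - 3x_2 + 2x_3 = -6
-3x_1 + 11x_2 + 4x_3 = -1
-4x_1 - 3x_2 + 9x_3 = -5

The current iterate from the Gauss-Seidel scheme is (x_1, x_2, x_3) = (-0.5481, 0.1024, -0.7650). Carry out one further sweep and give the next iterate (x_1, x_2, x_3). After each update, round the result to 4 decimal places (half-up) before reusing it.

(-0.4625, 0.0611, -0.7407)

One sweep:
  x_1 = (-6 - (-3)·0.1024 - (2)·-0.7650) / (9) = -0.4625
  x_2 = (-1 - (-3)·-0.4625 - (4)·-0.7650) / (11) = 0.0611
  x_3 = (-5 - (-4)·-0.4625 - (-3)·0.0611) / (9) = -0.7407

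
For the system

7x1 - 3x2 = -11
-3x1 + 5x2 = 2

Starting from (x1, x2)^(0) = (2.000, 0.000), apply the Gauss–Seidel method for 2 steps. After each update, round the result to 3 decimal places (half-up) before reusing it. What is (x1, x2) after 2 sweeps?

(-1.804, -0.682)

Iteration 1:
  x1 = (-11 - (-3)·0.000) / (7) = -1.571
  x2 = (2 - (-3)·-1.571) / (5) = -0.543
Iteration 2:
  x1 = (-11 - (-3)·-0.543) / (7) = -1.804
  x2 = (2 - (-3)·-1.804) / (5) = -0.682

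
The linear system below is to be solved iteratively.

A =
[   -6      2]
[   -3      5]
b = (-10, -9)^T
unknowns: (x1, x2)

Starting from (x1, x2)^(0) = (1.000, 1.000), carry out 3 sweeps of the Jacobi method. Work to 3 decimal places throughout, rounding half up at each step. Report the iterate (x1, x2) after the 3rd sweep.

Iteration 1:
  x1 = (-10 - (2)·1.000) / (-6) = 2.000
  x2 = (-9 - (-3)·1.000) / (5) = -1.200
Iteration 2:
  x1 = (-10 - (2)·-1.200) / (-6) = 1.267
  x2 = (-9 - (-3)·2.000) / (5) = -0.600
Iteration 3:
  x1 = (-10 - (2)·-0.600) / (-6) = 1.467
  x2 = (-9 - (-3)·1.267) / (5) = -1.040

(1.467, -1.040)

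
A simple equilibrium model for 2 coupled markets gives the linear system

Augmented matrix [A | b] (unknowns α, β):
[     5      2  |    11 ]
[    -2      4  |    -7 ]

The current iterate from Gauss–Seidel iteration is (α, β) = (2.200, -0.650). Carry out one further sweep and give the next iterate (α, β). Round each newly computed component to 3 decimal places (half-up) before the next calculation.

One sweep:
  α = (11 - (2)·-0.650) / (5) = 2.460
  β = (-7 - (-2)·2.460) / (4) = -0.520

(2.460, -0.520)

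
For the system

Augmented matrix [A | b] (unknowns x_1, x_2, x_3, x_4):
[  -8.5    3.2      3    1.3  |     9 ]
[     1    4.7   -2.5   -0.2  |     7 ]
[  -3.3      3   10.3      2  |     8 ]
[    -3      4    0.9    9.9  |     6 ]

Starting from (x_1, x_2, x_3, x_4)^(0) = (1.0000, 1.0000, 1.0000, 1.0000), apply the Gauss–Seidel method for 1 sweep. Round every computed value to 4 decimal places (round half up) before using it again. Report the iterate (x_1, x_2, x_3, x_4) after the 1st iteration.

Iteration 1:
  x_1 = (9 - (3.2)·1.0000 - (3)·1.0000 - (1.3)·1.0000) / (-8.5) = -0.1765
  x_2 = (7 - (1)·-0.1765 - (-2.5)·1.0000 - (-0.2)·1.0000) / (4.7) = 2.1014
  x_3 = (8 - (-3.3)·-0.1765 - (3)·2.1014 - (2)·1.0000) / (10.3) = -0.0861
  x_4 = (6 - (-3)·-0.1765 - (4)·2.1014 - (0.9)·-0.0861) / (9.9) = -0.2886

(-0.1765, 2.1014, -0.0861, -0.2886)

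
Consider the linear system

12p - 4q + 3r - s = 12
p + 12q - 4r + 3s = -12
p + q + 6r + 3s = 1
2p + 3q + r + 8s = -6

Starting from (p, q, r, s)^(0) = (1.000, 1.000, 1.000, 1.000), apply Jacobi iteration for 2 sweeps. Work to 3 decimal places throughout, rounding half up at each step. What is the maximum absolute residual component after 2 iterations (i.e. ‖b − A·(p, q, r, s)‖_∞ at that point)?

Iteration 1:
  p = (12 - (-4)·1.000 - (3)·1.000 - (-1)·1.000) / (12) = 1.167
  q = (-12 - (1)·1.000 - (-4)·1.000 - (3)·1.000) / (12) = -1.000
  r = (1 - (1)·1.000 - (1)·1.000 - (3)·1.000) / (6) = -0.667
  s = (-6 - (2)·1.000 - (3)·1.000 - (1)·1.000) / (8) = -1.500
Iteration 2:
  p = (12 - (-4)·-1.000 - (3)·-0.667 - (-1)·-1.500) / (12) = 0.708
  q = (-12 - (1)·1.167 - (-4)·-0.667 - (3)·-1.500) / (12) = -0.945
  r = (1 - (1)·1.167 - (1)·-1.000 - (3)·-1.500) / (6) = 0.889
  s = (-6 - (2)·1.167 - (3)·-1.000 - (1)·-0.667) / (8) = -0.583
Residual b − A·x = (-3.526, 3.937, -2.348, -0.806); ∞-norm = 3.937

3.937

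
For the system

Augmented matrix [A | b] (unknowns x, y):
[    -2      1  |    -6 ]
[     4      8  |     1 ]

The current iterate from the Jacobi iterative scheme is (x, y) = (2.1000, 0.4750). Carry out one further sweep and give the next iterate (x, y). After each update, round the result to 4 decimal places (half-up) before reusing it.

One sweep:
  x = (-6 - (1)·0.4750) / (-2) = 3.2375
  y = (1 - (4)·2.1000) / (8) = -0.9250

(3.2375, -0.9250)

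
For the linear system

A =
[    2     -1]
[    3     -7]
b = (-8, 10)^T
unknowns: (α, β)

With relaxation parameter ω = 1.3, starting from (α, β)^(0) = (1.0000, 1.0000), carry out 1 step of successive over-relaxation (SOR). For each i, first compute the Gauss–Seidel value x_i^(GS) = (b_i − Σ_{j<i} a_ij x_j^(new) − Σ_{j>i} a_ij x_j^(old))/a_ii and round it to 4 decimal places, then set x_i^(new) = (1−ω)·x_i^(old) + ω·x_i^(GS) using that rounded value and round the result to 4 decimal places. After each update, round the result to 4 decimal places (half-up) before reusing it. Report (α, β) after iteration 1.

Iteration 1:
  α: GS value = (-8 - (-1)·1.0000) / (2) = -3.5000;  α ← (1−ω)·1.0000 + ω·-3.5000 = -4.8500
  β: GS value = (10 - (3)·-4.8500) / (-7) = -3.5071;  β ← (1−ω)·1.0000 + ω·-3.5071 = -4.8592

(-4.8500, -4.8592)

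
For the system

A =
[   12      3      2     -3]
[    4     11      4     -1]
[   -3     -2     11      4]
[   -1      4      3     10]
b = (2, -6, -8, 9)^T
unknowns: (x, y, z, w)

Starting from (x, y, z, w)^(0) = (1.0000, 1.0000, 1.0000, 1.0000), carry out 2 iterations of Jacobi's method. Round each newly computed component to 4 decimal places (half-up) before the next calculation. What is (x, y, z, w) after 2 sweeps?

Iteration 1:
  x = (2 - (3)·1.0000 - (2)·1.0000 - (-3)·1.0000) / (12) = 0.0000
  y = (-6 - (4)·1.0000 - (4)·1.0000 - (-1)·1.0000) / (11) = -1.1818
  z = (-8 - (-3)·1.0000 - (-2)·1.0000 - (4)·1.0000) / (11) = -0.6364
  w = (9 - (-1)·1.0000 - (4)·1.0000 - (3)·1.0000) / (10) = 0.3000
Iteration 2:
  x = (2 - (3)·-1.1818 - (2)·-0.6364 - (-3)·0.3000) / (12) = 0.6432
  y = (-6 - (4)·0.0000 - (4)·-0.6364 - (-1)·0.3000) / (11) = -0.2868
  z = (-8 - (-3)·0.0000 - (-2)·-1.1818 - (4)·0.3000) / (11) = -1.0512
  w = (9 - (-1)·0.0000 - (4)·-1.1818 - (3)·-0.6364) / (10) = 1.5636

(0.6432, -0.2868, -1.0512, 1.5636)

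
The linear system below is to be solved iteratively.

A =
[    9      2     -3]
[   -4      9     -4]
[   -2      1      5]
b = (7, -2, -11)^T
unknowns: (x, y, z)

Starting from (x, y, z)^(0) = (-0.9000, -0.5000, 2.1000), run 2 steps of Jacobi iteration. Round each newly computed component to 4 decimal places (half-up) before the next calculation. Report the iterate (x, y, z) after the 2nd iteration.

(-0.1114, -0.6094, -1.6267)

Iteration 1:
  x = (7 - (2)·-0.5000 - (-3)·2.1000) / (9) = 1.5889
  y = (-2 - (-4)·-0.9000 - (-4)·2.1000) / (9) = 0.3111
  z = (-11 - (-2)·-0.9000 - (1)·-0.5000) / (5) = -2.4600
Iteration 2:
  x = (7 - (2)·0.3111 - (-3)·-2.4600) / (9) = -0.1114
  y = (-2 - (-4)·1.5889 - (-4)·-2.4600) / (9) = -0.6094
  z = (-11 - (-2)·1.5889 - (1)·0.3111) / (5) = -1.6267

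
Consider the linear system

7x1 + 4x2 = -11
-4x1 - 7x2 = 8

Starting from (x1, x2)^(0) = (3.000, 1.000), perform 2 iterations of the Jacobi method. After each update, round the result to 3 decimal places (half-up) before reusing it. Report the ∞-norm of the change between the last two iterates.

Iteration 1:
  x1 = (-11 - (4)·1.000) / (7) = -2.143
  x2 = (8 - (-4)·3.000) / (-7) = -2.857
Iteration 2:
  x1 = (-11 - (4)·-2.857) / (7) = 0.061
  x2 = (8 - (-4)·-2.143) / (-7) = 0.082
Change: (2.204, 2.939) → max |·| = 2.939

2.939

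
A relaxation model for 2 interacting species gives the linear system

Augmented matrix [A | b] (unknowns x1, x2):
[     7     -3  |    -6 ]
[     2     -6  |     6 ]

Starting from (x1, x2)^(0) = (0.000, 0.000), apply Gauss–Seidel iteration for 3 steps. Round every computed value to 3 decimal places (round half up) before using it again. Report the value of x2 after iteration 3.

Iteration 1:
  x1 = (-6 - (-3)·0.000) / (7) = -0.857
  x2 = (6 - (2)·-0.857) / (-6) = -1.286
Iteration 2:
  x1 = (-6 - (-3)·-1.286) / (7) = -1.408
  x2 = (6 - (2)·-1.408) / (-6) = -1.469
Iteration 3:
  x1 = (-6 - (-3)·-1.469) / (7) = -1.487
  x2 = (6 - (2)·-1.487) / (-6) = -1.496

-1.496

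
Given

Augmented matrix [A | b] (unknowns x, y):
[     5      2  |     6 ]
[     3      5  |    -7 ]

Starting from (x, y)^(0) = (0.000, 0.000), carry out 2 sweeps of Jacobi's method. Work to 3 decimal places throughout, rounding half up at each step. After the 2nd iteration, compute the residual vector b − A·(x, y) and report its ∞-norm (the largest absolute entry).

Iteration 1:
  x = (6 - (2)·0.000) / (5) = 1.200
  y = (-7 - (3)·0.000) / (5) = -1.400
Iteration 2:
  x = (6 - (2)·-1.400) / (5) = 1.760
  y = (-7 - (3)·1.200) / (5) = -2.120
Residual b − A·x = (1.440, -1.680); ∞-norm = 1.680

1.680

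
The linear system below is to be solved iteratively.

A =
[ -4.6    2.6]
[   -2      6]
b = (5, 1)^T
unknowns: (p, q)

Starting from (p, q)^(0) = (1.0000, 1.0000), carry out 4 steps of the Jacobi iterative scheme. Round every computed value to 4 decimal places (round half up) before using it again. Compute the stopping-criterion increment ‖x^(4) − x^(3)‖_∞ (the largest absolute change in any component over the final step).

Iteration 1:
  p = (5 - (2.6)·1.0000) / (-4.6) = -0.5217
  q = (1 - (-2)·1.0000) / (6) = 0.5000
Iteration 2:
  p = (5 - (2.6)·0.5000) / (-4.6) = -0.8043
  q = (1 - (-2)·-0.5217) / (6) = -0.0072
Iteration 3:
  p = (5 - (2.6)·-0.0072) / (-4.6) = -1.0910
  q = (1 - (-2)·-0.8043) / (6) = -0.1014
Iteration 4:
  p = (5 - (2.6)·-0.1014) / (-4.6) = -1.1443
  q = (1 - (-2)·-1.0910) / (6) = -0.1970
Change: (-0.0533, -0.0956) → max |·| = 0.0956

0.0956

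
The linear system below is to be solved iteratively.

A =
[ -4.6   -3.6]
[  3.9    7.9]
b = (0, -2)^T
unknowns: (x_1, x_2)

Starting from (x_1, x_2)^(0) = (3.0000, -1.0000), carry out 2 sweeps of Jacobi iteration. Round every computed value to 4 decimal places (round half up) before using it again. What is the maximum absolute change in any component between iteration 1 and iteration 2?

Iteration 1:
  x_1 = (0 - (-3.6)·-1.0000) / (-4.6) = 0.7826
  x_2 = (-2 - (3.9)·3.0000) / (7.9) = -1.7342
Iteration 2:
  x_1 = (0 - (-3.6)·-1.7342) / (-4.6) = 1.3572
  x_2 = (-2 - (3.9)·0.7826) / (7.9) = -0.6395
Change: (0.5746, 1.0947) → max |·| = 1.0947

1.0947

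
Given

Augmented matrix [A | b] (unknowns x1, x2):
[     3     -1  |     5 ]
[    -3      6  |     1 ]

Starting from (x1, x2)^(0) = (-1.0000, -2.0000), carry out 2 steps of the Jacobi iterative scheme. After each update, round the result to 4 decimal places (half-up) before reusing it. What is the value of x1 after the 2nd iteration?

Iteration 1:
  x1 = (5 - (-1)·-2.0000) / (3) = 1.0000
  x2 = (1 - (-3)·-1.0000) / (6) = -0.3333
Iteration 2:
  x1 = (5 - (-1)·-0.3333) / (3) = 1.5556
  x2 = (1 - (-3)·1.0000) / (6) = 0.6667

1.5556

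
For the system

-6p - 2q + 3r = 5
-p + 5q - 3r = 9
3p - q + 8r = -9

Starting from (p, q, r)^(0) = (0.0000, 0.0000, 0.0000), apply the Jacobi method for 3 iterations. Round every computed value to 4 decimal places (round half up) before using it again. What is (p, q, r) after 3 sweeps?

Iteration 1:
  p = (5 - (-2)·0.0000 - (3)·0.0000) / (-6) = -0.8333
  q = (9 - (-1)·0.0000 - (-3)·0.0000) / (5) = 1.8000
  r = (-9 - (3)·0.0000 - (-1)·0.0000) / (8) = -1.1250
Iteration 2:
  p = (5 - (-2)·1.8000 - (3)·-1.1250) / (-6) = -1.9958
  q = (9 - (-1)·-0.8333 - (-3)·-1.1250) / (5) = 0.9583
  r = (-9 - (3)·-0.8333 - (-1)·1.8000) / (8) = -0.5875
Iteration 3:
  p = (5 - (-2)·0.9583 - (3)·-0.5875) / (-6) = -1.4465
  q = (9 - (-1)·-1.9958 - (-3)·-0.5875) / (5) = 1.0483
  r = (-9 - (3)·-1.9958 - (-1)·0.9583) / (8) = -0.2568

(-1.4465, 1.0483, -0.2568)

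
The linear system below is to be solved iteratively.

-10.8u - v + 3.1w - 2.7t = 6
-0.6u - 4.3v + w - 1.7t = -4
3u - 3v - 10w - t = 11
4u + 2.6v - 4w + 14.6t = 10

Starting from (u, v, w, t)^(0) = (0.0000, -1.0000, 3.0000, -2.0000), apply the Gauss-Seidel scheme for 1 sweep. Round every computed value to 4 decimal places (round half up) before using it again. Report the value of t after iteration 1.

-0.3308

Iteration 1:
  u = (6 - (-1)·-1.0000 - (3.1)·3.0000 - (-2.7)·-2.0000) / (-10.8) = 0.8981
  v = (-4 - (-0.6)·0.8981 - (1)·3.0000 - (-1.7)·-2.0000) / (-4.3) = 2.2933
  w = (11 - (3)·0.8981 - (-3)·2.2933 - (-1)·-2.0000) / (-10) = -1.3186
  t = (10 - (4)·0.8981 - (2.6)·2.2933 - (-4)·-1.3186) / (14.6) = -0.3308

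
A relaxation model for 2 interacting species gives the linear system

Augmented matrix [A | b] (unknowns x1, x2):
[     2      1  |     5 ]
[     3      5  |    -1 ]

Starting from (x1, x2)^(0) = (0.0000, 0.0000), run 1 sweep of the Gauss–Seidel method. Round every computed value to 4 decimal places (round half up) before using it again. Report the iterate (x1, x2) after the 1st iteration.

Iteration 1:
  x1 = (5 - (1)·0.0000) / (2) = 2.5000
  x2 = (-1 - (3)·2.5000) / (5) = -1.7000

(2.5000, -1.7000)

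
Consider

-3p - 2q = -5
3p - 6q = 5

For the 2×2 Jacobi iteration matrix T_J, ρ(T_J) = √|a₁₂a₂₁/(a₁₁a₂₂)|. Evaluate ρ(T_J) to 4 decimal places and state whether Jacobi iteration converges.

0.5774

a₁₂a₂₁/(a₁₁a₂₂) = (-2)·(3) / ((-3)·(-6)) = -0.333333
ρ = √|-0.333333| = √0.333333 = 0.5774
ρ < 1, so Jacobi converges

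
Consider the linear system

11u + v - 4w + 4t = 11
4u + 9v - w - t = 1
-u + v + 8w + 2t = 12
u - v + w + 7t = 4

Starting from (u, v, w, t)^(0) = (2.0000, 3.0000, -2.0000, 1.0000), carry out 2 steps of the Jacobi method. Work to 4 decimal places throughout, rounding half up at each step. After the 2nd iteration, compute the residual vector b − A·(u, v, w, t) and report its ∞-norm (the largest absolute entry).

Iteration 1:
  u = (11 - (1)·3.0000 - (-4)·-2.0000 - (4)·1.0000) / (11) = -0.3636
  v = (1 - (4)·2.0000 - (-1)·-2.0000 - (-1)·1.0000) / (9) = -0.8889
  w = (12 - (-1)·2.0000 - (1)·3.0000 - (2)·1.0000) / (8) = 1.1250
  t = (4 - (1)·2.0000 - (-1)·3.0000 - (1)·-2.0000) / (7) = 1.0000
Iteration 2:
  u = (11 - (1)·-0.8889 - (-4)·1.1250 - (4)·1.0000) / (11) = 1.1263
  v = (1 - (4)·-0.3636 - (-1)·1.1250 - (-1)·1.0000) / (9) = 0.5088
  w = (12 - (-1)·-0.3636 - (1)·-0.8889 - (2)·1.0000) / (8) = 1.3157
  t = (4 - (1)·-0.3636 - (-1)·-0.8889 - (1)·1.1250) / (7) = 0.3357
Residual b − A·x = (2.0219, -6.4330, 1.4205, -0.2831); ∞-norm = 6.4330

6.4330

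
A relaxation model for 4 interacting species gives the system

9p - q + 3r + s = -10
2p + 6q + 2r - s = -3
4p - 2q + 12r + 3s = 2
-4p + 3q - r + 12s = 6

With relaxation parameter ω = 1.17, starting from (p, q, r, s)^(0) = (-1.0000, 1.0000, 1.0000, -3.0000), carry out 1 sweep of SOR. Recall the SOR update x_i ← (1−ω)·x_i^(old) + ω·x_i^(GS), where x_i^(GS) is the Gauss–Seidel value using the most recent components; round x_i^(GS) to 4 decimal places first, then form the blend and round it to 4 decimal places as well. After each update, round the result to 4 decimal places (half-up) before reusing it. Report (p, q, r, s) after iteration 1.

(-1.0000, -1.3400, 1.0312, 1.1975)

Iteration 1:
  p: GS value = (-10 - (-1)·1.0000 - (3)·1.0000 - (1)·-3.0000) / (9) = -1.0000;  p ← (1−ω)·-1.0000 + ω·-1.0000 = -1.0000
  q: GS value = (-3 - (2)·-1.0000 - (2)·1.0000 - (-1)·-3.0000) / (6) = -1.0000;  q ← (1−ω)·1.0000 + ω·-1.0000 = -1.3400
  r: GS value = (2 - (4)·-1.0000 - (-2)·-1.3400 - (3)·-3.0000) / (12) = 1.0267;  r ← (1−ω)·1.0000 + ω·1.0267 = 1.0312
  s: GS value = (6 - (-4)·-1.0000 - (3)·-1.3400 - (-1)·1.0312) / (12) = 0.5876;  s ← (1−ω)·-3.0000 + ω·0.5876 = 1.1975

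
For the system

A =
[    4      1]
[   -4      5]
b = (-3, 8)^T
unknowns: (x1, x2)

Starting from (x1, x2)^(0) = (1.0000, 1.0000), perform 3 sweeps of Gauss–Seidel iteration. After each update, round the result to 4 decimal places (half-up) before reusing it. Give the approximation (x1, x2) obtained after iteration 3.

(-0.9600, 0.8320)

Iteration 1:
  x1 = (-3 - (1)·1.0000) / (4) = -1.0000
  x2 = (8 - (-4)·-1.0000) / (5) = 0.8000
Iteration 2:
  x1 = (-3 - (1)·0.8000) / (4) = -0.9500
  x2 = (8 - (-4)·-0.9500) / (5) = 0.8400
Iteration 3:
  x1 = (-3 - (1)·0.8400) / (4) = -0.9600
  x2 = (8 - (-4)·-0.9600) / (5) = 0.8320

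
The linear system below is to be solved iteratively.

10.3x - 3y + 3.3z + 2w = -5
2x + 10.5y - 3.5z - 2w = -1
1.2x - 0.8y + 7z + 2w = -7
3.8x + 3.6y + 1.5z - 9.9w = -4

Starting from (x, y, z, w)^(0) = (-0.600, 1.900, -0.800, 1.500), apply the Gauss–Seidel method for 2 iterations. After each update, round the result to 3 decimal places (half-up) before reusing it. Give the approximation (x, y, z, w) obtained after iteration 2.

(-0.079, -0.530, -1.095, 0.015)

Iteration 1:
  x = (-5 - (-3)·1.900 - (3.3)·-0.800 - (2)·1.500) / (10.3) = 0.033
  y = (-1 - (2)·0.033 - (-3.5)·-0.800 - (-2)·1.500) / (10.5) = -0.082
  z = (-7 - (1.2)·0.033 - (-0.8)·-0.082 - (2)·1.500) / (7) = -1.444
  w = (-4 - (3.8)·0.033 - (3.6)·-0.082 - (1.5)·-1.444) / (-9.9) = 0.168
Iteration 2:
  x = (-5 - (-3)·-0.082 - (3.3)·-1.444 - (2)·0.168) / (10.3) = -0.079
  y = (-1 - (2)·-0.079 - (-3.5)·-1.444 - (-2)·0.168) / (10.5) = -0.530
  z = (-7 - (1.2)·-0.079 - (-0.8)·-0.530 - (2)·0.168) / (7) = -1.095
  w = (-4 - (3.8)·-0.079 - (3.6)·-0.530 - (1.5)·-1.095) / (-9.9) = 0.015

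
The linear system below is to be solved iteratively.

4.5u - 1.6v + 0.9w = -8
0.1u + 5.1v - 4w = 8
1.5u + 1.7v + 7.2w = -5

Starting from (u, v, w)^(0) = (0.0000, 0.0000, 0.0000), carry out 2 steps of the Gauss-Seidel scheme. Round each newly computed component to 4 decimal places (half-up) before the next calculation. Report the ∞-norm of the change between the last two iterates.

Iteration 1:
  u = (-8 - (-1.6)·0.0000 - (0.9)·0.0000) / (4.5) = -1.7778
  v = (8 - (0.1)·-1.7778 - (-4)·0.0000) / (5.1) = 1.6035
  w = (-5 - (1.5)·-1.7778 - (1.7)·1.6035) / (7.2) = -0.7027
Iteration 2:
  u = (-8 - (-1.6)·1.6035 - (0.9)·-0.7027) / (4.5) = -1.0671
  v = (8 - (0.1)·-1.0671 - (-4)·-0.7027) / (5.1) = 1.0384
  w = (-5 - (1.5)·-1.0671 - (1.7)·1.0384) / (7.2) = -0.7173
Change: (0.7107, -0.5651, -0.0146) → max |·| = 0.7107

0.7107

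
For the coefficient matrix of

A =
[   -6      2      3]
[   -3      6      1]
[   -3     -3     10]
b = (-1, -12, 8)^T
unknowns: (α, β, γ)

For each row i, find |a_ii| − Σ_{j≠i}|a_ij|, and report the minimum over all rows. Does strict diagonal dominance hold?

1

row 1: |-6| − (2+3) = 1
row 2: |6| − (3+1) = 2
row 3: |10| − (3+3) = 4
minimum over rows = 1 → strictly diagonally dominant (convergence guaranteed)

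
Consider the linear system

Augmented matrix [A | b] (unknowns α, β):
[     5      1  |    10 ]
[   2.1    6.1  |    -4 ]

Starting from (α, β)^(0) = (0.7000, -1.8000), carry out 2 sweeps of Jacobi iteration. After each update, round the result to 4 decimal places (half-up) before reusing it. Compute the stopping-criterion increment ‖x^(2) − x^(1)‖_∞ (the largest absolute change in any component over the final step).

Iteration 1:
  α = (10 - (1)·-1.8000) / (5) = 2.3600
  β = (-4 - (2.1)·0.7000) / (6.1) = -0.8967
Iteration 2:
  α = (10 - (1)·-0.8967) / (5) = 2.1793
  β = (-4 - (2.1)·2.3600) / (6.1) = -1.4682
Change: (-0.1807, -0.5715) → max |·| = 0.5715

0.5715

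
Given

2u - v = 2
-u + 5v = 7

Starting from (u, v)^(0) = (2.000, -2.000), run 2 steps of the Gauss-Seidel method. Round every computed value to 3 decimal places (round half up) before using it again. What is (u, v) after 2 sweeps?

Iteration 1:
  u = (2 - (-1)·-2.000) / (2) = 0.000
  v = (7 - (-1)·0.000) / (5) = 1.400
Iteration 2:
  u = (2 - (-1)·1.400) / (2) = 1.700
  v = (7 - (-1)·1.700) / (5) = 1.740

(1.700, 1.740)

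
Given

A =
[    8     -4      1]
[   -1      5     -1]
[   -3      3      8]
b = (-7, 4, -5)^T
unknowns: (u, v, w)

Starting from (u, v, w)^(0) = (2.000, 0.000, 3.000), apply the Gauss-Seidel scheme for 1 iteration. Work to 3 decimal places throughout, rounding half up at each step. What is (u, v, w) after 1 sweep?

Iteration 1:
  u = (-7 - (-4)·0.000 - (1)·3.000) / (8) = -1.250
  v = (4 - (-1)·-1.250 - (-1)·3.000) / (5) = 1.150
  w = (-5 - (-3)·-1.250 - (3)·1.150) / (8) = -1.525

(-1.250, 1.150, -1.525)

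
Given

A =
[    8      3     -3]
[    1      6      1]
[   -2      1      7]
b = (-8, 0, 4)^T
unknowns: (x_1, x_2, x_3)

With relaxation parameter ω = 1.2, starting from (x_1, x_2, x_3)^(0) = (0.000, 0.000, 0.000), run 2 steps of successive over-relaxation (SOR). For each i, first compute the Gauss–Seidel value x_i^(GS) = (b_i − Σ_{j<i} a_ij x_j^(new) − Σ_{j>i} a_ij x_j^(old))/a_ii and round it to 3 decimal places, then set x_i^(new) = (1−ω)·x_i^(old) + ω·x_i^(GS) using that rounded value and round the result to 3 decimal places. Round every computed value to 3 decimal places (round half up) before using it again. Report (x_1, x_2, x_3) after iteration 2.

Iteration 1:
  x_1: GS value = (-8 - (3)·0.000 - (-3)·0.000) / (8) = -1.000;  x_1 ← (1−ω)·0.000 + ω·-1.000 = -1.200
  x_2: GS value = (0 - (1)·-1.200 - (1)·0.000) / (6) = 0.200;  x_2 ← (1−ω)·0.000 + ω·0.200 = 0.240
  x_3: GS value = (4 - (-2)·-1.200 - (1)·0.240) / (7) = 0.194;  x_3 ← (1−ω)·0.000 + ω·0.194 = 0.233
Iteration 2:
  x_1: GS value = (-8 - (3)·0.240 - (-3)·0.233) / (8) = -1.003;  x_1 ← (1−ω)·-1.200 + ω·-1.003 = -0.964
  x_2: GS value = (0 - (1)·-0.964 - (1)·0.233) / (6) = 0.122;  x_2 ← (1−ω)·0.240 + ω·0.122 = 0.098
  x_3: GS value = (4 - (-2)·-0.964 - (1)·0.098) / (7) = 0.282;  x_3 ← (1−ω)·0.233 + ω·0.282 = 0.292

(-0.964, 0.098, 0.292)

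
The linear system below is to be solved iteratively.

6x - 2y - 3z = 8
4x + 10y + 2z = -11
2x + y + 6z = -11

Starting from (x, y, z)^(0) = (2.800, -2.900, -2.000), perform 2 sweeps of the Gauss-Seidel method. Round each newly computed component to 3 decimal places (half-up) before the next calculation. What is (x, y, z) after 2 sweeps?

(0.410, -0.954, -1.811)

Iteration 1:
  x = (8 - (-2)·-2.900 - (-3)·-2.000) / (6) = -0.633
  y = (-11 - (4)·-0.633 - (2)·-2.000) / (10) = -0.447
  z = (-11 - (2)·-0.633 - (1)·-0.447) / (6) = -1.548
Iteration 2:
  x = (8 - (-2)·-0.447 - (-3)·-1.548) / (6) = 0.410
  y = (-11 - (4)·0.410 - (2)·-1.548) / (10) = -0.954
  z = (-11 - (2)·0.410 - (1)·-0.954) / (6) = -1.811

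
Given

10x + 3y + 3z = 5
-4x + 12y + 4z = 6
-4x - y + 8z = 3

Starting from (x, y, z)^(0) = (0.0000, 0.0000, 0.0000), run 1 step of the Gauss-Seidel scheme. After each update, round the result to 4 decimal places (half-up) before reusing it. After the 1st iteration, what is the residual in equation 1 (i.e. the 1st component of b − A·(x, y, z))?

-4.1250

Iteration 1:
  x = (5 - (3)·0.0000 - (3)·0.0000) / (10) = 0.5000
  y = (6 - (-4)·0.5000 - (4)·0.0000) / (12) = 0.6667
  z = (3 - (-4)·0.5000 - (-1)·0.6667) / (8) = 0.7083
Residual b − A·x = (-4.1250, -2.8336, 0.0003)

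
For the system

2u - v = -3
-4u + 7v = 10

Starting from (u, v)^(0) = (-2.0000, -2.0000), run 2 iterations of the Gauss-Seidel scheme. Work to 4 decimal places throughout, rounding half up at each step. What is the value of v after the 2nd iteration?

0.5714

Iteration 1:
  u = (-3 - (-1)·-2.0000) / (2) = -2.5000
  v = (10 - (-4)·-2.5000) / (7) = 0.0000
Iteration 2:
  u = (-3 - (-1)·0.0000) / (2) = -1.5000
  v = (10 - (-4)·-1.5000) / (7) = 0.5714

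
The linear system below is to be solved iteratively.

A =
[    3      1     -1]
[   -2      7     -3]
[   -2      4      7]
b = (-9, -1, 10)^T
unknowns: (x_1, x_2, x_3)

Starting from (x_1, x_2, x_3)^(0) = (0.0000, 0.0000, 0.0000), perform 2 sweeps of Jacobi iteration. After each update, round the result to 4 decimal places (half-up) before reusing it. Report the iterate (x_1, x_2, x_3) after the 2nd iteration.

Iteration 1:
  x_1 = (-9 - (1)·0.0000 - (-1)·0.0000) / (3) = -3.0000
  x_2 = (-1 - (-2)·0.0000 - (-3)·0.0000) / (7) = -0.1429
  x_3 = (10 - (-2)·0.0000 - (4)·0.0000) / (7) = 1.4286
Iteration 2:
  x_1 = (-9 - (1)·-0.1429 - (-1)·1.4286) / (3) = -2.4762
  x_2 = (-1 - (-2)·-3.0000 - (-3)·1.4286) / (7) = -0.3877
  x_3 = (10 - (-2)·-3.0000 - (4)·-0.1429) / (7) = 0.6531

(-2.4762, -0.3877, 0.6531)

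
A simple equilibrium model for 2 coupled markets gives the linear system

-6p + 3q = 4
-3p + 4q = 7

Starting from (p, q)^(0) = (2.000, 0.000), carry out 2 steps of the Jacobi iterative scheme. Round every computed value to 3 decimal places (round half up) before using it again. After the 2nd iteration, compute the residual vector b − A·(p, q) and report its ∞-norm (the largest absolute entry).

Iteration 1:
  p = (4 - (3)·0.000) / (-6) = -0.667
  q = (7 - (-3)·2.000) / (4) = 3.250
Iteration 2:
  p = (4 - (3)·3.250) / (-6) = 0.958
  q = (7 - (-3)·-0.667) / (4) = 1.250
Residual b − A·x = (5.998, 4.874); ∞-norm = 5.998

5.998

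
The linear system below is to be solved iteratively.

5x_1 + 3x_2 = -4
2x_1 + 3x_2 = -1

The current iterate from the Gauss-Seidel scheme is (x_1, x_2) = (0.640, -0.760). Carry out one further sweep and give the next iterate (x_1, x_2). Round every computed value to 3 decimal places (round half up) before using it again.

One sweep:
  x_1 = (-4 - (3)·-0.760) / (5) = -0.344
  x_2 = (-1 - (2)·-0.344) / (3) = -0.104

(-0.344, -0.104)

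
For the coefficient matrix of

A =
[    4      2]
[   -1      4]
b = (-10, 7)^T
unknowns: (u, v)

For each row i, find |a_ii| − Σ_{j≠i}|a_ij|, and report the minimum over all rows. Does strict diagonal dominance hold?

row 1: |4| − (2) = 2
row 2: |4| − (1) = 3
minimum over rows = 2 → strictly diagonally dominant (convergence guaranteed)

2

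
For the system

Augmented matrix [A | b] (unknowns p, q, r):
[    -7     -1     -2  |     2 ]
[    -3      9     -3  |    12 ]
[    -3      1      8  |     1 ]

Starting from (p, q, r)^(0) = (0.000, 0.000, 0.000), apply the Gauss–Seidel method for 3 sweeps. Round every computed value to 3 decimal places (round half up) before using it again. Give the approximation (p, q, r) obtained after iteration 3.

(-0.399, 1.141, -0.167)

Iteration 1:
  p = (2 - (-1)·0.000 - (-2)·0.000) / (-7) = -0.286
  q = (12 - (-3)·-0.286 - (-3)·0.000) / (9) = 1.238
  r = (1 - (-3)·-0.286 - (1)·1.238) / (8) = -0.137
Iteration 2:
  p = (2 - (-1)·1.238 - (-2)·-0.137) / (-7) = -0.423
  q = (12 - (-3)·-0.423 - (-3)·-0.137) / (9) = 1.147
  r = (1 - (-3)·-0.423 - (1)·1.147) / (8) = -0.177
Iteration 3:
  p = (2 - (-1)·1.147 - (-2)·-0.177) / (-7) = -0.399
  q = (12 - (-3)·-0.399 - (-3)·-0.177) / (9) = 1.141
  r = (1 - (-3)·-0.399 - (1)·1.141) / (8) = -0.167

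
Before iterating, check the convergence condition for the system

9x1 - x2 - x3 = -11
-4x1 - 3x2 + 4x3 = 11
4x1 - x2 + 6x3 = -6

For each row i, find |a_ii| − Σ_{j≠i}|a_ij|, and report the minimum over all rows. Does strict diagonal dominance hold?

row 1: |9| − (1+1) = 7
row 2: |-3| − (4+4) = -5
row 3: |6| − (4+1) = 1
minimum over rows = -5 → not strictly diagonally dominant

-5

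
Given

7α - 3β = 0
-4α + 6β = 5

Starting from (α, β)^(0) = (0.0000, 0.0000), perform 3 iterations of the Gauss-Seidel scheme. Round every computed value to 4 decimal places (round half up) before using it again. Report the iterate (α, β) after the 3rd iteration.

Iteration 1:
  α = (0 - (-3)·0.0000) / (7) = 0.0000
  β = (5 - (-4)·0.0000) / (6) = 0.8333
Iteration 2:
  α = (0 - (-3)·0.8333) / (7) = 0.3571
  β = (5 - (-4)·0.3571) / (6) = 1.0714
Iteration 3:
  α = (0 - (-3)·1.0714) / (7) = 0.4592
  β = (5 - (-4)·0.4592) / (6) = 1.1395

(0.4592, 1.1395)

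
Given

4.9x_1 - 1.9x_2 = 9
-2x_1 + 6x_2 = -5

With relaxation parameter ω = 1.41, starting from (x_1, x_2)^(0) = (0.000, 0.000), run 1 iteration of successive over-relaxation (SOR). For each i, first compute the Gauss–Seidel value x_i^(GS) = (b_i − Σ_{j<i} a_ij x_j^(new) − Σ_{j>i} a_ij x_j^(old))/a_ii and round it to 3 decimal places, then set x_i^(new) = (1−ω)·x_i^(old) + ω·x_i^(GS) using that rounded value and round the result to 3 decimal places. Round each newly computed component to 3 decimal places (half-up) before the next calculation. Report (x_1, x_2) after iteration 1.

Iteration 1:
  x_1: GS value = (9 - (-1.9)·0.000) / (4.9) = 1.837;  x_1 ← (1−ω)·0.000 + ω·1.837 = 2.590
  x_2: GS value = (-5 - (-2)·2.590) / (6) = 0.030;  x_2 ← (1−ω)·0.000 + ω·0.030 = 0.042

(2.590, 0.042)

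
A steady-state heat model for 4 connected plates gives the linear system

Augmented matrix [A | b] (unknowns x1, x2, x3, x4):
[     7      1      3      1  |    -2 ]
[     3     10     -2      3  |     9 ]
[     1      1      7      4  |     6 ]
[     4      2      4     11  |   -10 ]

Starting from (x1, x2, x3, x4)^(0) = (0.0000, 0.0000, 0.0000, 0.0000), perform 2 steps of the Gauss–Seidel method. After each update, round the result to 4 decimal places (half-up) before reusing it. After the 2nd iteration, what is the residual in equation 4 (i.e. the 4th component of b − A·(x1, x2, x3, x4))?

Iteration 1:
  x1 = (-2 - (1)·0.0000 - (3)·0.0000 - (1)·0.0000) / (7) = -0.2857
  x2 = (9 - (3)·-0.2857 - (-2)·0.0000 - (3)·0.0000) / (10) = 0.9857
  x3 = (6 - (1)·-0.2857 - (1)·0.9857 - (4)·0.0000) / (7) = 0.7571
  x4 = (-10 - (4)·-0.2857 - (2)·0.9857 - (4)·0.7571) / (11) = -1.2597
Iteration 2:
  x1 = (-2 - (1)·0.9857 - (3)·0.7571 - (1)·-1.2597) / (7) = -0.5710
  x2 = (9 - (3)·-0.5710 - (-2)·0.7571 - (3)·-1.2597) / (10) = 1.6006
  x3 = (6 - (1)·-0.5710 - (1)·1.6006 - (4)·-1.2597) / (7) = 1.4299
  x4 = (-10 - (4)·-0.5710 - (2)·1.6006 - (4)·1.4299) / (11) = -1.5124
Residual b − A·x = (-2.3809, 2.1040, 1.0107, -0.0004)

-0.0004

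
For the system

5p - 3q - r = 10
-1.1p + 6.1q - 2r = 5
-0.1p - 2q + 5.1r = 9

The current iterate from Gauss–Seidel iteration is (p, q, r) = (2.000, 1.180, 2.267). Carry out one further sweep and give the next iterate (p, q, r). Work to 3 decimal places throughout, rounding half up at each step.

One sweep:
  p = (10 - (-3)·1.180 - (-1)·2.267) / (5) = 3.161
  q = (5 - (-1.1)·3.161 - (-2)·2.267) / (6.1) = 2.133
  r = (9 - (-0.1)·3.161 - (-2)·2.133) / (5.1) = 2.663

(3.161, 2.133, 2.663)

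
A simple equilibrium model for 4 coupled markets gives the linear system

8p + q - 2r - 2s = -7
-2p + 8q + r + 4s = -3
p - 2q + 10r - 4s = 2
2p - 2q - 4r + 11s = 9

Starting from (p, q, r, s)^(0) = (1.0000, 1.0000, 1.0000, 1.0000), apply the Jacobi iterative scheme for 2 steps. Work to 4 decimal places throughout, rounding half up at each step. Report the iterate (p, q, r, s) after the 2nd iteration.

(-0.3108, -1.1784, 0.5727, 1.0273)

Iteration 1:
  p = (-7 - (1)·1.0000 - (-2)·1.0000 - (-2)·1.0000) / (8) = -0.5000
  q = (-3 - (-2)·1.0000 - (1)·1.0000 - (4)·1.0000) / (8) = -0.7500
  r = (2 - (1)·1.0000 - (-2)·1.0000 - (-4)·1.0000) / (10) = 0.7000
  s = (9 - (2)·1.0000 - (-2)·1.0000 - (-4)·1.0000) / (11) = 1.1818
Iteration 2:
  p = (-7 - (1)·-0.7500 - (-2)·0.7000 - (-2)·1.1818) / (8) = -0.3108
  q = (-3 - (-2)·-0.5000 - (1)·0.7000 - (4)·1.1818) / (8) = -1.1784
  r = (2 - (1)·-0.5000 - (-2)·-0.7500 - (-4)·1.1818) / (10) = 0.5727
  s = (9 - (2)·-0.5000 - (-2)·-0.7500 - (-4)·0.7000) / (11) = 1.0273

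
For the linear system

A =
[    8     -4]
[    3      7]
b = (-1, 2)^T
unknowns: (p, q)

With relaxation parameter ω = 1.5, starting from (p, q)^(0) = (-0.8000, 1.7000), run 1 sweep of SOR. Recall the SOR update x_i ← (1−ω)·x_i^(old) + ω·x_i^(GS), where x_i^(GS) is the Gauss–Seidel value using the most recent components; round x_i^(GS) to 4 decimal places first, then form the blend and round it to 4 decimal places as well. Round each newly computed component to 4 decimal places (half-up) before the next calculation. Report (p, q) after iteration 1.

Iteration 1:
  p: GS value = (-1 - (-4)·1.7000) / (8) = 0.7250;  p ← (1−ω)·-0.8000 + ω·0.7250 = 1.4875
  q: GS value = (2 - (3)·1.4875) / (7) = -0.3518;  q ← (1−ω)·1.7000 + ω·-0.3518 = -1.3777

(1.4875, -1.3777)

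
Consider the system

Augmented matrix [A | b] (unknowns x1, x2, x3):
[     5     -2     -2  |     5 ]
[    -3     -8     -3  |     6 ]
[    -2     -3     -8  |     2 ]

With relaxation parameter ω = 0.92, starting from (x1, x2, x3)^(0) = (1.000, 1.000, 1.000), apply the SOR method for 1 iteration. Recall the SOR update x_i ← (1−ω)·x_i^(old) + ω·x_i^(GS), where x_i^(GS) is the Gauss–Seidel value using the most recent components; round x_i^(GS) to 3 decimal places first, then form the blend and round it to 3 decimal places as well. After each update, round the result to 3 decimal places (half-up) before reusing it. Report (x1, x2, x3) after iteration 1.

(1.736, -1.554, -0.013)

Iteration 1:
  x1: GS value = (5 - (-2)·1.000 - (-2)·1.000) / (5) = 1.800;  x1 ← (1−ω)·1.000 + ω·1.800 = 1.736
  x2: GS value = (6 - (-3)·1.736 - (-3)·1.000) / (-8) = -1.776;  x2 ← (1−ω)·1.000 + ω·-1.776 = -1.554
  x3: GS value = (2 - (-2)·1.736 - (-3)·-1.554) / (-8) = -0.101;  x3 ← (1−ω)·1.000 + ω·-0.101 = -0.013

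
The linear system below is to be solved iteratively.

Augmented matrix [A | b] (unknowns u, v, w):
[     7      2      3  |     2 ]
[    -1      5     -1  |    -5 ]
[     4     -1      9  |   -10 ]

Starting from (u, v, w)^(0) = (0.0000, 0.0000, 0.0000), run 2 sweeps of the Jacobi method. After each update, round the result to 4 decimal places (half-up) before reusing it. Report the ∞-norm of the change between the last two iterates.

0.7619

Iteration 1:
  u = (2 - (2)·0.0000 - (3)·0.0000) / (7) = 0.2857
  v = (-5 - (-1)·0.0000 - (-1)·0.0000) / (5) = -1.0000
  w = (-10 - (4)·0.0000 - (-1)·0.0000) / (9) = -1.1111
Iteration 2:
  u = (2 - (2)·-1.0000 - (3)·-1.1111) / (7) = 1.0476
  v = (-5 - (-1)·0.2857 - (-1)·-1.1111) / (5) = -1.1651
  w = (-10 - (4)·0.2857 - (-1)·-1.0000) / (9) = -1.3492
Change: (0.7619, -0.1651, -0.2381) → max |·| = 0.7619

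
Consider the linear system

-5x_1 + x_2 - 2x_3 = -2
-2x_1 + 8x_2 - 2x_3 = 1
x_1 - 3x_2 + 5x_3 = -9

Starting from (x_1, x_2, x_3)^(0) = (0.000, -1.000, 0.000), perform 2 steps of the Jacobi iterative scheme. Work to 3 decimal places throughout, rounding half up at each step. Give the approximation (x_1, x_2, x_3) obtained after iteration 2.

Iteration 1:
  x_1 = (-2 - (1)·-1.000 - (-2)·0.000) / (-5) = 0.200
  x_2 = (1 - (-2)·0.000 - (-2)·0.000) / (8) = 0.125
  x_3 = (-9 - (1)·0.000 - (-3)·-1.000) / (5) = -2.400
Iteration 2:
  x_1 = (-2 - (1)·0.125 - (-2)·-2.400) / (-5) = 1.385
  x_2 = (1 - (-2)·0.200 - (-2)·-2.400) / (8) = -0.425
  x_3 = (-9 - (1)·0.200 - (-3)·0.125) / (5) = -1.765

(1.385, -0.425, -1.765)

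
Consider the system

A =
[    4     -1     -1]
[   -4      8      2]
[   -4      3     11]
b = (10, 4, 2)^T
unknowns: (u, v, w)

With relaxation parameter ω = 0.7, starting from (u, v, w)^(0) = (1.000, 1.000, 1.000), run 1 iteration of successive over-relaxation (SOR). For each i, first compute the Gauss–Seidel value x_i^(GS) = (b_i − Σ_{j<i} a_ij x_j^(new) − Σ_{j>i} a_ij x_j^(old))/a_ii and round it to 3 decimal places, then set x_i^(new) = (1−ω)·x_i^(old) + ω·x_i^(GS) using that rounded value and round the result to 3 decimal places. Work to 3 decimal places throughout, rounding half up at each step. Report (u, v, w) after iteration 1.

Iteration 1:
  u: GS value = (10 - (-1)·1.000 - (-1)·1.000) / (4) = 3.000;  u ← (1−ω)·1.000 + ω·3.000 = 2.400
  v: GS value = (4 - (-4)·2.400 - (2)·1.000) / (8) = 1.450;  v ← (1−ω)·1.000 + ω·1.450 = 1.315
  w: GS value = (2 - (-4)·2.400 - (3)·1.315) / (11) = 0.696;  w ← (1−ω)·1.000 + ω·0.696 = 0.787

(2.400, 1.315, 0.787)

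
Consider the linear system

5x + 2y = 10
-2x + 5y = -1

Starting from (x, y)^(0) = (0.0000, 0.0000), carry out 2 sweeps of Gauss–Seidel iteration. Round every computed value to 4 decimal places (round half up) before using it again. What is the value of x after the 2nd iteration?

Iteration 1:
  x = (10 - (2)·0.0000) / (5) = 2.0000
  y = (-1 - (-2)·2.0000) / (5) = 0.6000
Iteration 2:
  x = (10 - (2)·0.6000) / (5) = 1.7600
  y = (-1 - (-2)·1.7600) / (5) = 0.5040

1.7600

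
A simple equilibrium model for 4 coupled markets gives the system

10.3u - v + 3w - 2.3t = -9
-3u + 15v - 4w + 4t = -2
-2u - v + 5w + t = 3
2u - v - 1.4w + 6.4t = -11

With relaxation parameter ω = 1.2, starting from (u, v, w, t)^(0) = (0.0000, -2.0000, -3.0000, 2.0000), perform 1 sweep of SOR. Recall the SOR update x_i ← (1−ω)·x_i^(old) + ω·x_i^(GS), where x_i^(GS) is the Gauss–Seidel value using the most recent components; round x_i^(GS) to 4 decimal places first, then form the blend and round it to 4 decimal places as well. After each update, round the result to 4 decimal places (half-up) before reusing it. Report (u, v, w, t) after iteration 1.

(0.3029, -1.2873, 0.6764, -2.6399)

Iteration 1:
  u: GS value = (-9 - (-1)·-2.0000 - (3)·-3.0000 - (-2.3)·2.0000) / (10.3) = 0.2524;  u ← (1−ω)·0.0000 + ω·0.2524 = 0.3029
  v: GS value = (-2 - (-3)·0.3029 - (-4)·-3.0000 - (4)·2.0000) / (15) = -1.4061;  v ← (1−ω)·-2.0000 + ω·-1.4061 = -1.2873
  w: GS value = (3 - (-2)·0.3029 - (-1)·-1.2873 - (1)·2.0000) / (5) = 0.0637;  w ← (1−ω)·-3.0000 + ω·0.0637 = 0.6764
  t: GS value = (-11 - (2)·0.3029 - (-1)·-1.2873 - (-1.4)·0.6764) / (6.4) = -1.8666;  t ← (1−ω)·2.0000 + ω·-1.8666 = -2.6399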